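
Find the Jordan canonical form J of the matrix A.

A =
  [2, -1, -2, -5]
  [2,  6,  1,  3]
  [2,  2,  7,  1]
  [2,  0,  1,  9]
J_2(6) ⊕ J_2(6)

The characteristic polynomial is
  det(x·I − A) = x^4 - 24*x^3 + 216*x^2 - 864*x + 1296 = (x - 6)^4

Eigenvalues and multiplicities (the geometric multiplicity of λ is n − rank(A − λI), which equals the number of Jordan blocks for λ):
  λ = 6: algebraic multiplicity = 4, geometric multiplicity = 2

Determining the block sizes for each eigenvalue:
  λ = 6: with am = 4 and gm = 2, the partition is not yet determined (e.g. several partitions of 4 into 2 parts exist). Let N = A − (6)·I. Computing rank(N^1) = 2, rank(N^2) = 0; the number of blocks of size ≥ j is rank(N^{j−1}) − rank(N^j), giving [2, 2]. So we have 2 block(s) of size 2 → block sizes [2, 2]

Assembling the blocks gives a Jordan form
J =
  [6, 1, 0, 0]
  [0, 6, 0, 0]
  [0, 0, 6, 1]
  [0, 0, 0, 6]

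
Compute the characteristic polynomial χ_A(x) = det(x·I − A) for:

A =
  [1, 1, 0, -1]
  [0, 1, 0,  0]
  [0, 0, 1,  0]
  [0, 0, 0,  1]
x^4 - 4*x^3 + 6*x^2 - 4*x + 1

Expanding det(x·I − A) (e.g. by cofactor expansion or by noting that A is similar to its Jordan form J, which has the same characteristic polynomial as A) gives
  χ_A(x) = x^4 - 4*x^3 + 6*x^2 - 4*x + 1
which factors as (x - 1)^4. The eigenvalues (with algebraic multiplicities) are λ = 1 with multiplicity 4.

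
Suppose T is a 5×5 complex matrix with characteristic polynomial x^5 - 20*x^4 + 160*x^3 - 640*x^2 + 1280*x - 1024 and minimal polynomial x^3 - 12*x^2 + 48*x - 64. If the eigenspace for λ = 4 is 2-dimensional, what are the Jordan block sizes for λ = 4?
Block sizes for λ = 4: [3, 2]

Step 1 — from the characteristic polynomial, algebraic multiplicity of λ = 4 is 5. From dim ker(T − (4)·I) = 2, there are exactly 2 Jordan blocks for λ = 4.
Step 2 — from the minimal polynomial, the factor (x − 4)^3 tells us the largest block for λ = 4 has size 3.
Step 3 — with total size 5, 2 blocks, and largest block 3, the block sizes (in nonincreasing order) are [3, 2].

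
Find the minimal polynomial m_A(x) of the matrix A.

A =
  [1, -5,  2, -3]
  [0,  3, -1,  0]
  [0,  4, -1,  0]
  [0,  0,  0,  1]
x^3 - 3*x^2 + 3*x - 1

The characteristic polynomial is χ_A(x) = (x - 1)^4, so the eigenvalues are known. The minimal polynomial is
  m_A(x) = Π_λ (x − λ)^{k_λ}
where k_λ is the size of the *largest* Jordan block for λ (equivalently, the smallest k with (A − λI)^k v = 0 for every generalised eigenvector v of λ).

  λ = 1: largest Jordan block has size 3, contributing (x − 1)^3

So m_A(x) = (x - 1)^3 = x^3 - 3*x^2 + 3*x - 1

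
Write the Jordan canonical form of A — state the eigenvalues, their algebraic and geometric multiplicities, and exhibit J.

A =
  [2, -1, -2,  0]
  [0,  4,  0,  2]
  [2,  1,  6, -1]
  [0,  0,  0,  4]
J_2(4) ⊕ J_2(4)

The characteristic polynomial is
  det(x·I − A) = x^4 - 16*x^3 + 96*x^2 - 256*x + 256 = (x - 4)^4

Eigenvalues and multiplicities (the geometric multiplicity of λ is n − rank(A − λI), which equals the number of Jordan blocks for λ):
  λ = 4: algebraic multiplicity = 4, geometric multiplicity = 2

Determining the block sizes for each eigenvalue:
  λ = 4: with am = 4 and gm = 2, the partition is not yet determined (e.g. several partitions of 4 into 2 parts exist). Let N = A − (4)·I. Computing rank(N^1) = 2, rank(N^2) = 0; the number of blocks of size ≥ j is rank(N^{j−1}) − rank(N^j), giving [2, 2]. So we have 2 block(s) of size 2 → block sizes [2, 2]

Assembling the blocks gives a Jordan form
J =
  [4, 1, 0, 0]
  [0, 4, 0, 0]
  [0, 0, 4, 1]
  [0, 0, 0, 4]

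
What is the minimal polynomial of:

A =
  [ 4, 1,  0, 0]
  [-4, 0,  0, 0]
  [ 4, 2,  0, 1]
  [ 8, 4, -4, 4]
x^2 - 4*x + 4

The characteristic polynomial is χ_A(x) = (x - 2)^4, so the eigenvalues are known. The minimal polynomial is
  m_A(x) = Π_λ (x − λ)^{k_λ}
where k_λ is the size of the *largest* Jordan block for λ (equivalently, the smallest k with (A − λI)^k v = 0 for every generalised eigenvector v of λ).

  λ = 2: largest Jordan block has size 2, contributing (x − 2)^2

So m_A(x) = (x - 2)^2 = x^2 - 4*x + 4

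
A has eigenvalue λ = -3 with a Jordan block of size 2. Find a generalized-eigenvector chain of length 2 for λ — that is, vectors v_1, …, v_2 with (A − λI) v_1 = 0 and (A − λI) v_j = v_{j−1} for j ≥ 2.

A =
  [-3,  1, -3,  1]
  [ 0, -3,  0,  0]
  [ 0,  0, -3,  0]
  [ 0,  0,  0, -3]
A Jordan chain for λ = -3 of length 2:
v_1 = (1, 0, 0, 0)ᵀ
v_2 = (0, 1, 0, 0)ᵀ

Let N = A − (-3)·I. We want v_2 with N^2 v_2 = 0 but N^1 v_2 ≠ 0; then v_{j-1} := N · v_j for j = 2, …, 2.

Pick v_2 = (0, 1, 0, 0)ᵀ.
Then v_1 = N · v_2 = (1, 0, 0, 0)ᵀ.

Sanity check: (A − (-3)·I) v_1 = (0, 0, 0, 0)ᵀ = 0. ✓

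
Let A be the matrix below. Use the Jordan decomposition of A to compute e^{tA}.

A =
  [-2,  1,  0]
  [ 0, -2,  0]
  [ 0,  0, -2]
e^{tA} =
  [exp(-2*t), t*exp(-2*t), 0]
  [0, exp(-2*t), 0]
  [0, 0, exp(-2*t)]

Strategy: write A = P · J · P⁻¹ where J is a Jordan canonical form, so e^{tA} = P · e^{tJ} · P⁻¹, and e^{tJ} can be computed block-by-block.

A has Jordan form
J =
  [-2,  1,  0]
  [ 0, -2,  0]
  [ 0,  0, -2]
(up to reordering of blocks).

Per-block formulas:
  For a 1×1 block at λ = -2: exp(t · [-2]) = [e^(-2t)].
  For a 2×2 Jordan block J_2(-2): exp(t · J_2(-2)) = e^(-2t)·(I + t·N), where N is the 2×2 nilpotent shift.

After assembling e^{tJ} and conjugating by P, we get:

e^{tA} =
  [exp(-2*t), t*exp(-2*t), 0]
  [0, exp(-2*t), 0]
  [0, 0, exp(-2*t)]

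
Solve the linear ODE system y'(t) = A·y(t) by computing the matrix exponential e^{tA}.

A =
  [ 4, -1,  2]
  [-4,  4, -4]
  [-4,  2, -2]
e^{tA} =
  [2*t*exp(2*t) + exp(2*t), -t*exp(2*t), 2*t*exp(2*t)]
  [-4*t*exp(2*t), 2*t*exp(2*t) + exp(2*t), -4*t*exp(2*t)]
  [-4*t*exp(2*t), 2*t*exp(2*t), -4*t*exp(2*t) + exp(2*t)]

Strategy: write A = P · J · P⁻¹ where J is a Jordan canonical form, so e^{tA} = P · e^{tJ} · P⁻¹, and e^{tJ} can be computed block-by-block.

A has Jordan form
J =
  [2, 1, 0]
  [0, 2, 0]
  [0, 0, 2]
(up to reordering of blocks).

Per-block formulas:
  For a 1×1 block at λ = 2: exp(t · [2]) = [e^(2t)].
  For a 2×2 Jordan block J_2(2): exp(t · J_2(2)) = e^(2t)·(I + t·N), where N is the 2×2 nilpotent shift.

After assembling e^{tJ} and conjugating by P, we get:

e^{tA} =
  [2*t*exp(2*t) + exp(2*t), -t*exp(2*t), 2*t*exp(2*t)]
  [-4*t*exp(2*t), 2*t*exp(2*t) + exp(2*t), -4*t*exp(2*t)]
  [-4*t*exp(2*t), 2*t*exp(2*t), -4*t*exp(2*t) + exp(2*t)]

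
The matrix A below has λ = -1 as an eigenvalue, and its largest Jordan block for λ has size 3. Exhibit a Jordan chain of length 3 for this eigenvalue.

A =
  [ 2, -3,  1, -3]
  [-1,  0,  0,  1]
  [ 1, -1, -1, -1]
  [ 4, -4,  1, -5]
A Jordan chain for λ = -1 of length 3:
v_1 = (1, 0, 0, 1)ᵀ
v_2 = (3, -1, 1, 4)ᵀ
v_3 = (1, 0, 0, 0)ᵀ

Let N = A − (-1)·I. We want v_3 with N^3 v_3 = 0 but N^2 v_3 ≠ 0; then v_{j-1} := N · v_j for j = 3, …, 2.

Pick v_3 = (1, 0, 0, 0)ᵀ.
Then v_2 = N · v_3 = (3, -1, 1, 4)ᵀ.
Then v_1 = N · v_2 = (1, 0, 0, 1)ᵀ.

Sanity check: (A − (-1)·I) v_1 = (0, 0, 0, 0)ᵀ = 0. ✓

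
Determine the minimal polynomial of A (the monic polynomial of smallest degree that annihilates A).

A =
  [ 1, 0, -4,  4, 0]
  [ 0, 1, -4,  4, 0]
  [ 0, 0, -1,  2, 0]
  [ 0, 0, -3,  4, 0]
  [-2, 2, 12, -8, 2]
x^2 - 3*x + 2

The characteristic polynomial is χ_A(x) = (x - 2)^2*(x - 1)^3, so the eigenvalues are known. The minimal polynomial is
  m_A(x) = Π_λ (x − λ)^{k_λ}
where k_λ is the size of the *largest* Jordan block for λ (equivalently, the smallest k with (A − λI)^k v = 0 for every generalised eigenvector v of λ).

  λ = 1: largest Jordan block has size 1, contributing (x − 1)
  λ = 2: largest Jordan block has size 1, contributing (x − 2)

So m_A(x) = (x - 2)*(x - 1) = x^2 - 3*x + 2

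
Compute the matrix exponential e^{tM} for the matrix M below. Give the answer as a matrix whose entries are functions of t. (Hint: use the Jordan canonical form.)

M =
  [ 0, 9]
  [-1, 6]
e^{tM} =
  [-3*t*exp(3*t) + exp(3*t), 9*t*exp(3*t)]
  [-t*exp(3*t), 3*t*exp(3*t) + exp(3*t)]

Strategy: write M = P · J · P⁻¹ where J is a Jordan canonical form, so e^{tM} = P · e^{tJ} · P⁻¹, and e^{tJ} can be computed block-by-block.

M has Jordan form
J =
  [3, 1]
  [0, 3]
(up to reordering of blocks).

Per-block formulas:
  For a 2×2 Jordan block J_2(3): exp(t · J_2(3)) = e^(3t)·(I + t·N), where N is the 2×2 nilpotent shift.

After assembling e^{tJ} and conjugating by P, we get:

e^{tM} =
  [-3*t*exp(3*t) + exp(3*t), 9*t*exp(3*t)]
  [-t*exp(3*t), 3*t*exp(3*t) + exp(3*t)]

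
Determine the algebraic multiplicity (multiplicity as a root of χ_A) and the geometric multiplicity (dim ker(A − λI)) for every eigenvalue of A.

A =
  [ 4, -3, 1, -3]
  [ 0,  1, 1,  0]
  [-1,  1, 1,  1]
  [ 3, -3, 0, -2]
λ = 1: alg = 4, geom = 2

Step 1 — factor the characteristic polynomial to read off the algebraic multiplicities:
  χ_A(x) = (x - 1)^4

Step 2 — compute geometric multiplicities via the rank-nullity identity g(λ) = n − rank(A − λI):
  rank(A − (1)·I) = 2, so dim ker(A − (1)·I) = n − 2 = 2

Summary:
  λ = 1: algebraic multiplicity = 4, geometric multiplicity = 2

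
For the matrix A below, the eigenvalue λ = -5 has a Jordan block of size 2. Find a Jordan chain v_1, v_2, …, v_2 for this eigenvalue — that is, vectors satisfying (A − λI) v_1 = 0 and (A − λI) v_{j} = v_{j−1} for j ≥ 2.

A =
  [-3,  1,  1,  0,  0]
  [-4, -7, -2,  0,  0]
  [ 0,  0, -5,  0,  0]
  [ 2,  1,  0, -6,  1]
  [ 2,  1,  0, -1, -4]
A Jordan chain for λ = -5 of length 2:
v_1 = (2, -4, 0, 2, 2)ᵀ
v_2 = (1, 0, 0, 0, 0)ᵀ

Let N = A − (-5)·I. We want v_2 with N^2 v_2 = 0 but N^1 v_2 ≠ 0; then v_{j-1} := N · v_j for j = 2, …, 2.

Pick v_2 = (1, 0, 0, 0, 0)ᵀ.
Then v_1 = N · v_2 = (2, -4, 0, 2, 2)ᵀ.

Sanity check: (A − (-5)·I) v_1 = (0, 0, 0, 0, 0)ᵀ = 0. ✓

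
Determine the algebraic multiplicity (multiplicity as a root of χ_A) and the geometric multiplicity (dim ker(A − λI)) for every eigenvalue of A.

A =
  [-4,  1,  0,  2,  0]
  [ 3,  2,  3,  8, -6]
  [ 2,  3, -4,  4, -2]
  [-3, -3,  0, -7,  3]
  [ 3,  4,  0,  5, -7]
λ = -4: alg = 5, geom = 2

Step 1 — factor the characteristic polynomial to read off the algebraic multiplicities:
  χ_A(x) = (x + 4)^5

Step 2 — compute geometric multiplicities via the rank-nullity identity g(λ) = n − rank(A − λI):
  rank(A − (-4)·I) = 3, so dim ker(A − (-4)·I) = n − 3 = 2

Summary:
  λ = -4: algebraic multiplicity = 5, geometric multiplicity = 2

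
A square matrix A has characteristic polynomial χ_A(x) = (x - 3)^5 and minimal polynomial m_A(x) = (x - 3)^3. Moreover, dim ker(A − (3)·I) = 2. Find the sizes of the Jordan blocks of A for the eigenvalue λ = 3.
Block sizes for λ = 3: [3, 2]

Step 1 — from the characteristic polynomial, algebraic multiplicity of λ = 3 is 5. From dim ker(A − (3)·I) = 2, there are exactly 2 Jordan blocks for λ = 3.
Step 2 — from the minimal polynomial, the factor (x − 3)^3 tells us the largest block for λ = 3 has size 3.
Step 3 — with total size 5, 2 blocks, and largest block 3, the block sizes (in nonincreasing order) are [3, 2].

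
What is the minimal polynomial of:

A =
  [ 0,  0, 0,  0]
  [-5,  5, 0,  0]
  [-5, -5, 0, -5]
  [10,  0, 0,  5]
x^2 - 5*x

The characteristic polynomial is χ_A(x) = x^2*(x - 5)^2, so the eigenvalues are known. The minimal polynomial is
  m_A(x) = Π_λ (x − λ)^{k_λ}
where k_λ is the size of the *largest* Jordan block for λ (equivalently, the smallest k with (A − λI)^k v = 0 for every generalised eigenvector v of λ).

  λ = 0: largest Jordan block has size 1, contributing (x − 0)
  λ = 5: largest Jordan block has size 1, contributing (x − 5)

So m_A(x) = x*(x - 5) = x^2 - 5*x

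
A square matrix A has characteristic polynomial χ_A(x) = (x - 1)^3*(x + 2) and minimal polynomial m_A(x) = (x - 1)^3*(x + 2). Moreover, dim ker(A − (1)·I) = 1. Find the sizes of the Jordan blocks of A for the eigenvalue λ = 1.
Block sizes for λ = 1: [3]

Step 1 — from the characteristic polynomial, algebraic multiplicity of λ = 1 is 3. From dim ker(A − (1)·I) = 1, there are exactly 1 Jordan blocks for λ = 1.
Step 2 — from the minimal polynomial, the factor (x − 1)^3 tells us the largest block for λ = 1 has size 3.
Step 3 — with total size 3, 1 blocks, and largest block 3, the block sizes (in nonincreasing order) are [3].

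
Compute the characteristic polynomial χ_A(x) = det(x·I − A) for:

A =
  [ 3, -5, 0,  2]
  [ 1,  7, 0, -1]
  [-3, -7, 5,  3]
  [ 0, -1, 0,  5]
x^4 - 20*x^3 + 150*x^2 - 500*x + 625

Expanding det(x·I − A) (e.g. by cofactor expansion or by noting that A is similar to its Jordan form J, which has the same characteristic polynomial as A) gives
  χ_A(x) = x^4 - 20*x^3 + 150*x^2 - 500*x + 625
which factors as (x - 5)^4. The eigenvalues (with algebraic multiplicities) are λ = 5 with multiplicity 4.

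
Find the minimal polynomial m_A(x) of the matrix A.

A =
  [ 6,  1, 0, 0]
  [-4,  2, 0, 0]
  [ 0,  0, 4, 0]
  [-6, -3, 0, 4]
x^2 - 8*x + 16

The characteristic polynomial is χ_A(x) = (x - 4)^4, so the eigenvalues are known. The minimal polynomial is
  m_A(x) = Π_λ (x − λ)^{k_λ}
where k_λ is the size of the *largest* Jordan block for λ (equivalently, the smallest k with (A − λI)^k v = 0 for every generalised eigenvector v of λ).

  λ = 4: largest Jordan block has size 2, contributing (x − 4)^2

So m_A(x) = (x - 4)^2 = x^2 - 8*x + 16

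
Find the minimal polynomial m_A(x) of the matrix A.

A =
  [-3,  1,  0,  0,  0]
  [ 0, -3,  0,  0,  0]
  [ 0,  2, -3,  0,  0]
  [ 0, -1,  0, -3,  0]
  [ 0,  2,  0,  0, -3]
x^2 + 6*x + 9

The characteristic polynomial is χ_A(x) = (x + 3)^5, so the eigenvalues are known. The minimal polynomial is
  m_A(x) = Π_λ (x − λ)^{k_λ}
where k_λ is the size of the *largest* Jordan block for λ (equivalently, the smallest k with (A − λI)^k v = 0 for every generalised eigenvector v of λ).

  λ = -3: largest Jordan block has size 2, contributing (x + 3)^2

So m_A(x) = (x + 3)^2 = x^2 + 6*x + 9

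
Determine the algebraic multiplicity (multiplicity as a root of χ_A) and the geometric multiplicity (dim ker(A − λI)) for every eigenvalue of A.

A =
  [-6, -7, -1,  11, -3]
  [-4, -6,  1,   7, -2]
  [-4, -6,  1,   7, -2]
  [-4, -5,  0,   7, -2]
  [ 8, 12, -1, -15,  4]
λ = 0: alg = 5, geom = 2

Step 1 — factor the characteristic polynomial to read off the algebraic multiplicities:
  χ_A(x) = x^5

Step 2 — compute geometric multiplicities via the rank-nullity identity g(λ) = n − rank(A − λI):
  rank(A − (0)·I) = 3, so dim ker(A − (0)·I) = n − 3 = 2

Summary:
  λ = 0: algebraic multiplicity = 5, geometric multiplicity = 2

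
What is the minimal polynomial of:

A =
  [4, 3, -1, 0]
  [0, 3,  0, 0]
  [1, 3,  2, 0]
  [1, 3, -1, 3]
x^2 - 6*x + 9

The characteristic polynomial is χ_A(x) = (x - 3)^4, so the eigenvalues are known. The minimal polynomial is
  m_A(x) = Π_λ (x − λ)^{k_λ}
where k_λ is the size of the *largest* Jordan block for λ (equivalently, the smallest k with (A − λI)^k v = 0 for every generalised eigenvector v of λ).

  λ = 3: largest Jordan block has size 2, contributing (x − 3)^2

So m_A(x) = (x - 3)^2 = x^2 - 6*x + 9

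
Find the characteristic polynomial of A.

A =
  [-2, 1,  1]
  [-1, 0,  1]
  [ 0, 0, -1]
x^3 + 3*x^2 + 3*x + 1

Expanding det(x·I − A) (e.g. by cofactor expansion or by noting that A is similar to its Jordan form J, which has the same characteristic polynomial as A) gives
  χ_A(x) = x^3 + 3*x^2 + 3*x + 1
which factors as (x + 1)^3. The eigenvalues (with algebraic multiplicities) are λ = -1 with multiplicity 3.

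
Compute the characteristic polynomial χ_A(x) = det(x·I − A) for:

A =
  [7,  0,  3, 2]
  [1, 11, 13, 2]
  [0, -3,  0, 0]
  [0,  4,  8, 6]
x^4 - 24*x^3 + 216*x^2 - 864*x + 1296

Expanding det(x·I − A) (e.g. by cofactor expansion or by noting that A is similar to its Jordan form J, which has the same characteristic polynomial as A) gives
  χ_A(x) = x^4 - 24*x^3 + 216*x^2 - 864*x + 1296
which factors as (x - 6)^4. The eigenvalues (with algebraic multiplicities) are λ = 6 with multiplicity 4.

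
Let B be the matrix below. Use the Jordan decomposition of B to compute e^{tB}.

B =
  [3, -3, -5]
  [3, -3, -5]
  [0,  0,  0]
e^{tB} =
  [3*t + 1, -3*t, -5*t]
  [3*t, 1 - 3*t, -5*t]
  [0, 0, 1]

Strategy: write B = P · J · P⁻¹ where J is a Jordan canonical form, so e^{tB} = P · e^{tJ} · P⁻¹, and e^{tJ} can be computed block-by-block.

B has Jordan form
J =
  [0, 1, 0]
  [0, 0, 0]
  [0, 0, 0]
(up to reordering of blocks).

Per-block formulas:
  For a 1×1 block at λ = 0: exp(t · [0]) = [e^(0t)].
  For a 2×2 Jordan block J_2(0): exp(t · J_2(0)) = e^(0t)·(I + t·N), where N is the 2×2 nilpotent shift.

After assembling e^{tJ} and conjugating by P, we get:

e^{tB} =
  [3*t + 1, -3*t, -5*t]
  [3*t, 1 - 3*t, -5*t]
  [0, 0, 1]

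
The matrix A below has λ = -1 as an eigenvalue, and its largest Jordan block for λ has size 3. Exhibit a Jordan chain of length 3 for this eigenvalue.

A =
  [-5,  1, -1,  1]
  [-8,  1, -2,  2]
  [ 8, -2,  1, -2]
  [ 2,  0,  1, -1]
A Jordan chain for λ = -1 of length 3:
v_1 = (2, 4, -4, 0)ᵀ
v_2 = (-4, -8, 8, 2)ᵀ
v_3 = (1, 0, 0, 0)ᵀ

Let N = A − (-1)·I. We want v_3 with N^3 v_3 = 0 but N^2 v_3 ≠ 0; then v_{j-1} := N · v_j for j = 3, …, 2.

Pick v_3 = (1, 0, 0, 0)ᵀ.
Then v_2 = N · v_3 = (-4, -8, 8, 2)ᵀ.
Then v_1 = N · v_2 = (2, 4, -4, 0)ᵀ.

Sanity check: (A − (-1)·I) v_1 = (0, 0, 0, 0)ᵀ = 0. ✓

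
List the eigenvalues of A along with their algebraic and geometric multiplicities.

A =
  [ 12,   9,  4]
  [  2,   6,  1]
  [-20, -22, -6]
λ = 4: alg = 3, geom = 1

Step 1 — factor the characteristic polynomial to read off the algebraic multiplicities:
  χ_A(x) = (x - 4)^3

Step 2 — compute geometric multiplicities via the rank-nullity identity g(λ) = n − rank(A − λI):
  rank(A − (4)·I) = 2, so dim ker(A − (4)·I) = n − 2 = 1

Summary:
  λ = 4: algebraic multiplicity = 3, geometric multiplicity = 1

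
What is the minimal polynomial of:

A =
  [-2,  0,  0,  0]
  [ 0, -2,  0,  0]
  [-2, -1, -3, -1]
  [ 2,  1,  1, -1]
x^2 + 4*x + 4

The characteristic polynomial is χ_A(x) = (x + 2)^4, so the eigenvalues are known. The minimal polynomial is
  m_A(x) = Π_λ (x − λ)^{k_λ}
where k_λ is the size of the *largest* Jordan block for λ (equivalently, the smallest k with (A − λI)^k v = 0 for every generalised eigenvector v of λ).

  λ = -2: largest Jordan block has size 2, contributing (x + 2)^2

So m_A(x) = (x + 2)^2 = x^2 + 4*x + 4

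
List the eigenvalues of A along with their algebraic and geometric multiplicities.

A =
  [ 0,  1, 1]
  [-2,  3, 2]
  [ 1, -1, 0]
λ = 1: alg = 3, geom = 2

Step 1 — factor the characteristic polynomial to read off the algebraic multiplicities:
  χ_A(x) = (x - 1)^3

Step 2 — compute geometric multiplicities via the rank-nullity identity g(λ) = n − rank(A − λI):
  rank(A − (1)·I) = 1, so dim ker(A − (1)·I) = n − 1 = 2

Summary:
  λ = 1: algebraic multiplicity = 3, geometric multiplicity = 2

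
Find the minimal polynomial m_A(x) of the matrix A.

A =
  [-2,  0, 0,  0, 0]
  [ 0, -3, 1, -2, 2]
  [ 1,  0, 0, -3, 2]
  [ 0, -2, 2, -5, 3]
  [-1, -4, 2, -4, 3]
x^4 + 5*x^3 + 9*x^2 + 7*x + 2

The characteristic polynomial is χ_A(x) = (x + 1)^3*(x + 2)^2, so the eigenvalues are known. The minimal polynomial is
  m_A(x) = Π_λ (x − λ)^{k_λ}
where k_λ is the size of the *largest* Jordan block for λ (equivalently, the smallest k with (A − λI)^k v = 0 for every generalised eigenvector v of λ).

  λ = -2: largest Jordan block has size 1, contributing (x + 2)
  λ = -1: largest Jordan block has size 3, contributing (x + 1)^3

So m_A(x) = (x + 1)^3*(x + 2) = x^4 + 5*x^3 + 9*x^2 + 7*x + 2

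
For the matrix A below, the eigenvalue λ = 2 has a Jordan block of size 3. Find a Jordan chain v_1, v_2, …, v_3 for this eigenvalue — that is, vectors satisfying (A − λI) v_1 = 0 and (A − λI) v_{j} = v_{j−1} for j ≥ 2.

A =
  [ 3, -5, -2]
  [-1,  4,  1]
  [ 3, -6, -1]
A Jordan chain for λ = 2 of length 3:
v_1 = (-3, 3, -9)ᵀ
v_2 = (-5, 2, -6)ᵀ
v_3 = (0, 1, 0)ᵀ

Let N = A − (2)·I. We want v_3 with N^3 v_3 = 0 but N^2 v_3 ≠ 0; then v_{j-1} := N · v_j for j = 3, …, 2.

Pick v_3 = (0, 1, 0)ᵀ.
Then v_2 = N · v_3 = (-5, 2, -6)ᵀ.
Then v_1 = N · v_2 = (-3, 3, -9)ᵀ.

Sanity check: (A − (2)·I) v_1 = (0, 0, 0)ᵀ = 0. ✓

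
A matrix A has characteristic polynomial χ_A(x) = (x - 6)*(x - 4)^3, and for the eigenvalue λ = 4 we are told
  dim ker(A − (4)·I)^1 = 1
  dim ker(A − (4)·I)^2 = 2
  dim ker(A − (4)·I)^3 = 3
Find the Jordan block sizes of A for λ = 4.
Block sizes for λ = 4: [3]

From the dimensions of kernels of powers, the number of Jordan blocks of size at least j is d_j − d_{j−1} where d_j = dim ker(N^j) (with d_0 = 0). Computing the differences gives [1, 1, 1].
The number of blocks of size exactly k is (#blocks of size ≥ k) − (#blocks of size ≥ k + 1), so the partition is: 1 block(s) of size 3.
In nonincreasing order the block sizes are [3].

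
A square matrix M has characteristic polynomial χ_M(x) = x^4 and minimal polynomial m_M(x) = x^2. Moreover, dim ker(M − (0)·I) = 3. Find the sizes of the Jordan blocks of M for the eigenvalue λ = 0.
Block sizes for λ = 0: [2, 1, 1]

Step 1 — from the characteristic polynomial, algebraic multiplicity of λ = 0 is 4. From dim ker(M − (0)·I) = 3, there are exactly 3 Jordan blocks for λ = 0.
Step 2 — from the minimal polynomial, the factor (x − 0)^2 tells us the largest block for λ = 0 has size 2.
Step 3 — with total size 4, 3 blocks, and largest block 2, the block sizes (in nonincreasing order) are [2, 1, 1].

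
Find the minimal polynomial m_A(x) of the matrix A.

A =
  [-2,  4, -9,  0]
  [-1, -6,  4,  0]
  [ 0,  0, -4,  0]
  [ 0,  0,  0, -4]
x^3 + 12*x^2 + 48*x + 64

The characteristic polynomial is χ_A(x) = (x + 4)^4, so the eigenvalues are known. The minimal polynomial is
  m_A(x) = Π_λ (x − λ)^{k_λ}
where k_λ is the size of the *largest* Jordan block for λ (equivalently, the smallest k with (A − λI)^k v = 0 for every generalised eigenvector v of λ).

  λ = -4: largest Jordan block has size 3, contributing (x + 4)^3

So m_A(x) = (x + 4)^3 = x^3 + 12*x^2 + 48*x + 64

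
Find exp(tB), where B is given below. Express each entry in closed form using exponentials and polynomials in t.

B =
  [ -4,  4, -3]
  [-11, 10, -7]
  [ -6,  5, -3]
e^{tB} =
  [-t^2*exp(t)/2 - 5*t*exp(t) + exp(t), t^2*exp(t)/2 + 4*t*exp(t), -t^2*exp(t)/2 - 3*t*exp(t)]
  [-t^2*exp(t) - 11*t*exp(t), t^2*exp(t) + 9*t*exp(t) + exp(t), -t^2*exp(t) - 7*t*exp(t)]
  [-t^2*exp(t)/2 - 6*t*exp(t), t^2*exp(t)/2 + 5*t*exp(t), -t^2*exp(t)/2 - 4*t*exp(t) + exp(t)]

Strategy: write B = P · J · P⁻¹ where J is a Jordan canonical form, so e^{tB} = P · e^{tJ} · P⁻¹, and e^{tJ} can be computed block-by-block.

B has Jordan form
J =
  [1, 1, 0]
  [0, 1, 1]
  [0, 0, 1]
(up to reordering of blocks).

Per-block formulas:
  For a 3×3 Jordan block J_3(1): exp(t · J_3(1)) = e^(1t)·(I + t·N + (t^2/2)·N^2), where N is the 3×3 nilpotent shift.

After assembling e^{tJ} and conjugating by P, we get:

e^{tB} =
  [-t^2*exp(t)/2 - 5*t*exp(t) + exp(t), t^2*exp(t)/2 + 4*t*exp(t), -t^2*exp(t)/2 - 3*t*exp(t)]
  [-t^2*exp(t) - 11*t*exp(t), t^2*exp(t) + 9*t*exp(t) + exp(t), -t^2*exp(t) - 7*t*exp(t)]
  [-t^2*exp(t)/2 - 6*t*exp(t), t^2*exp(t)/2 + 5*t*exp(t), -t^2*exp(t)/2 - 4*t*exp(t) + exp(t)]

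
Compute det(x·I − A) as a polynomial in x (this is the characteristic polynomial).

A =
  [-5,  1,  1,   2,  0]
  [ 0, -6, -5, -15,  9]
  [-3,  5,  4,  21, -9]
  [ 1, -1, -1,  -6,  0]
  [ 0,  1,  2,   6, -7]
x^5 + 20*x^4 + 160*x^3 + 640*x^2 + 1280*x + 1024

Expanding det(x·I − A) (e.g. by cofactor expansion or by noting that A is similar to its Jordan form J, which has the same characteristic polynomial as A) gives
  χ_A(x) = x^5 + 20*x^4 + 160*x^3 + 640*x^2 + 1280*x + 1024
which factors as (x + 4)^5. The eigenvalues (with algebraic multiplicities) are λ = -4 with multiplicity 5.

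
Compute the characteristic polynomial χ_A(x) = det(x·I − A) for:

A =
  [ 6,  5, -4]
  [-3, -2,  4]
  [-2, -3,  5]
x^3 - 9*x^2 + 27*x - 27

Expanding det(x·I − A) (e.g. by cofactor expansion or by noting that A is similar to its Jordan form J, which has the same characteristic polynomial as A) gives
  χ_A(x) = x^3 - 9*x^2 + 27*x - 27
which factors as (x - 3)^3. The eigenvalues (with algebraic multiplicities) are λ = 3 with multiplicity 3.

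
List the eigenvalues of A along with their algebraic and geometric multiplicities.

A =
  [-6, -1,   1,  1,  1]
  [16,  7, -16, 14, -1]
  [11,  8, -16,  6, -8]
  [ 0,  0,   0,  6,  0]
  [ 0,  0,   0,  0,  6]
λ = -5: alg = 3, geom = 1; λ = 6: alg = 2, geom = 2

Step 1 — factor the characteristic polynomial to read off the algebraic multiplicities:
  χ_A(x) = (x - 6)^2*(x + 5)^3

Step 2 — compute geometric multiplicities via the rank-nullity identity g(λ) = n − rank(A − λI):
  rank(A − (-5)·I) = 4, so dim ker(A − (-5)·I) = n − 4 = 1
  rank(A − (6)·I) = 3, so dim ker(A − (6)·I) = n − 3 = 2

Summary:
  λ = -5: algebraic multiplicity = 3, geometric multiplicity = 1
  λ = 6: algebraic multiplicity = 2, geometric multiplicity = 2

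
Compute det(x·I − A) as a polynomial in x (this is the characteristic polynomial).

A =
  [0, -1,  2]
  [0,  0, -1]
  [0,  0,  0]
x^3

Expanding det(x·I − A) (e.g. by cofactor expansion or by noting that A is similar to its Jordan form J, which has the same characteristic polynomial as A) gives
  χ_A(x) = x^3
which factors as x^3. The eigenvalues (with algebraic multiplicities) are λ = 0 with multiplicity 3.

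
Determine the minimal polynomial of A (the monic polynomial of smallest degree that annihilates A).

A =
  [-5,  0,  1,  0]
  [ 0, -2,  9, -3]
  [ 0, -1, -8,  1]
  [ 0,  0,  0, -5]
x^3 + 15*x^2 + 75*x + 125

The characteristic polynomial is χ_A(x) = (x + 5)^4, so the eigenvalues are known. The minimal polynomial is
  m_A(x) = Π_λ (x − λ)^{k_λ}
where k_λ is the size of the *largest* Jordan block for λ (equivalently, the smallest k with (A − λI)^k v = 0 for every generalised eigenvector v of λ).

  λ = -5: largest Jordan block has size 3, contributing (x + 5)^3

So m_A(x) = (x + 5)^3 = x^3 + 15*x^2 + 75*x + 125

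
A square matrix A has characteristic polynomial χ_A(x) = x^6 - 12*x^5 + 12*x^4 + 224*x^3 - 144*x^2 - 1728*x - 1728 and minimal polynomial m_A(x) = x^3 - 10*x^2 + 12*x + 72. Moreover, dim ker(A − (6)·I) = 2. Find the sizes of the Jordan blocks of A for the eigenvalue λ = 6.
Block sizes for λ = 6: [2, 1]

Step 1 — from the characteristic polynomial, algebraic multiplicity of λ = 6 is 3. From dim ker(A − (6)·I) = 2, there are exactly 2 Jordan blocks for λ = 6.
Step 2 — from the minimal polynomial, the factor (x − 6)^2 tells us the largest block for λ = 6 has size 2.
Step 3 — with total size 3, 2 blocks, and largest block 2, the block sizes (in nonincreasing order) are [2, 1].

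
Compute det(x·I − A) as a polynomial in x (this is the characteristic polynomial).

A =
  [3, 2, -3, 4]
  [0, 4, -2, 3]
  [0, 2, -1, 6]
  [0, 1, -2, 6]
x^4 - 12*x^3 + 54*x^2 - 108*x + 81

Expanding det(x·I − A) (e.g. by cofactor expansion or by noting that A is similar to its Jordan form J, which has the same characteristic polynomial as A) gives
  χ_A(x) = x^4 - 12*x^3 + 54*x^2 - 108*x + 81
which factors as (x - 3)^4. The eigenvalues (with algebraic multiplicities) are λ = 3 with multiplicity 4.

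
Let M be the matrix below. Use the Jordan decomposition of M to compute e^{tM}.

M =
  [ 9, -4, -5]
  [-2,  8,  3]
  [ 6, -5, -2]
e^{tM} =
  [-3*t^2*exp(5*t) + 4*t*exp(5*t) + exp(5*t), -3*t^2*exp(5*t)/2 - 4*t*exp(5*t), 3*t^2*exp(5*t)/2 - 5*t*exp(5*t)]
  [2*t^2*exp(5*t) - 2*t*exp(5*t), t^2*exp(5*t) + 3*t*exp(5*t) + exp(5*t), -t^2*exp(5*t) + 3*t*exp(5*t)]
  [-4*t^2*exp(5*t) + 6*t*exp(5*t), -2*t^2*exp(5*t) - 5*t*exp(5*t), 2*t^2*exp(5*t) - 7*t*exp(5*t) + exp(5*t)]

Strategy: write M = P · J · P⁻¹ where J is a Jordan canonical form, so e^{tM} = P · e^{tJ} · P⁻¹, and e^{tJ} can be computed block-by-block.

M has Jordan form
J =
  [5, 1, 0]
  [0, 5, 1]
  [0, 0, 5]
(up to reordering of blocks).

Per-block formulas:
  For a 3×3 Jordan block J_3(5): exp(t · J_3(5)) = e^(5t)·(I + t·N + (t^2/2)·N^2), where N is the 3×3 nilpotent shift.

After assembling e^{tJ} and conjugating by P, we get:

e^{tM} =
  [-3*t^2*exp(5*t) + 4*t*exp(5*t) + exp(5*t), -3*t^2*exp(5*t)/2 - 4*t*exp(5*t), 3*t^2*exp(5*t)/2 - 5*t*exp(5*t)]
  [2*t^2*exp(5*t) - 2*t*exp(5*t), t^2*exp(5*t) + 3*t*exp(5*t) + exp(5*t), -t^2*exp(5*t) + 3*t*exp(5*t)]
  [-4*t^2*exp(5*t) + 6*t*exp(5*t), -2*t^2*exp(5*t) - 5*t*exp(5*t), 2*t^2*exp(5*t) - 7*t*exp(5*t) + exp(5*t)]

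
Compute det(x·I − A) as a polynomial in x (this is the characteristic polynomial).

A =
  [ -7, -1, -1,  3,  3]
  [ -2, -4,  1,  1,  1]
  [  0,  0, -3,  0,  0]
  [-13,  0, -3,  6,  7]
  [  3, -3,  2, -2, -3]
x^5 + 11*x^4 + 46*x^3 + 90*x^2 + 81*x + 27

Expanding det(x·I − A) (e.g. by cofactor expansion or by noting that A is similar to its Jordan form J, which has the same characteristic polynomial as A) gives
  χ_A(x) = x^5 + 11*x^4 + 46*x^3 + 90*x^2 + 81*x + 27
which factors as (x + 1)^2*(x + 3)^3. The eigenvalues (with algebraic multiplicities) are λ = -3 with multiplicity 3, λ = -1 with multiplicity 2.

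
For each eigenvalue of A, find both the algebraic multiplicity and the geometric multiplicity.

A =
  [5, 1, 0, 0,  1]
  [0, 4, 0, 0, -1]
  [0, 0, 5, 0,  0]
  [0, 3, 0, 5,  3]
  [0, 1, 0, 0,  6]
λ = 5: alg = 5, geom = 4

Step 1 — factor the characteristic polynomial to read off the algebraic multiplicities:
  χ_A(x) = (x - 5)^5

Step 2 — compute geometric multiplicities via the rank-nullity identity g(λ) = n − rank(A − λI):
  rank(A − (5)·I) = 1, so dim ker(A − (5)·I) = n − 1 = 4

Summary:
  λ = 5: algebraic multiplicity = 5, geometric multiplicity = 4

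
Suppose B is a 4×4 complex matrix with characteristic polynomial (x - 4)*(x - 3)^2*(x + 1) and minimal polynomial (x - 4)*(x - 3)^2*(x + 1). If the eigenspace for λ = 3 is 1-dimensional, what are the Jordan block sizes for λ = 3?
Block sizes for λ = 3: [2]

Step 1 — from the characteristic polynomial, algebraic multiplicity of λ = 3 is 2. From dim ker(B − (3)·I) = 1, there are exactly 1 Jordan blocks for λ = 3.
Step 2 — from the minimal polynomial, the factor (x − 3)^2 tells us the largest block for λ = 3 has size 2.
Step 3 — with total size 2, 1 blocks, and largest block 2, the block sizes (in nonincreasing order) are [2].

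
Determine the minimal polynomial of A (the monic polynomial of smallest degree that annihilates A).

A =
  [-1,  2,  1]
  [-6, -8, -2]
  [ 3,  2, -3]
x^2 + 8*x + 16

The characteristic polynomial is χ_A(x) = (x + 4)^3, so the eigenvalues are known. The minimal polynomial is
  m_A(x) = Π_λ (x − λ)^{k_λ}
where k_λ is the size of the *largest* Jordan block for λ (equivalently, the smallest k with (A − λI)^k v = 0 for every generalised eigenvector v of λ).

  λ = -4: largest Jordan block has size 2, contributing (x + 4)^2

So m_A(x) = (x + 4)^2 = x^2 + 8*x + 16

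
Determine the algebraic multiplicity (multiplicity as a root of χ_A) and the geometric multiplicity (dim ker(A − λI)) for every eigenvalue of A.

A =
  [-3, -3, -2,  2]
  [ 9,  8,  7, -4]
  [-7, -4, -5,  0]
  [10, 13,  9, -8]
λ = -2: alg = 4, geom = 2

Step 1 — factor the characteristic polynomial to read off the algebraic multiplicities:
  χ_A(x) = (x + 2)^4

Step 2 — compute geometric multiplicities via the rank-nullity identity g(λ) = n − rank(A − λI):
  rank(A − (-2)·I) = 2, so dim ker(A − (-2)·I) = n − 2 = 2

Summary:
  λ = -2: algebraic multiplicity = 4, geometric multiplicity = 2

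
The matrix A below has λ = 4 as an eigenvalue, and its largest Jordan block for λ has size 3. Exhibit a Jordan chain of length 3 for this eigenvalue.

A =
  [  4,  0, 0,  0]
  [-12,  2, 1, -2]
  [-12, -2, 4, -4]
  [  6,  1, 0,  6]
A Jordan chain for λ = 4 of length 3:
v_1 = (0, -2, -2, 1)ᵀ
v_2 = (0, 1, 0, 0)ᵀ
v_3 = (0, 0, 1, 0)ᵀ

Let N = A − (4)·I. We want v_3 with N^3 v_3 = 0 but N^2 v_3 ≠ 0; then v_{j-1} := N · v_j for j = 3, …, 2.

Pick v_3 = (0, 0, 1, 0)ᵀ.
Then v_2 = N · v_3 = (0, 1, 0, 0)ᵀ.
Then v_1 = N · v_2 = (0, -2, -2, 1)ᵀ.

Sanity check: (A − (4)·I) v_1 = (0, 0, 0, 0)ᵀ = 0. ✓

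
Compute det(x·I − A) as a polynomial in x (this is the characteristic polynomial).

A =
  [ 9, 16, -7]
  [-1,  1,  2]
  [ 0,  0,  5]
x^3 - 15*x^2 + 75*x - 125

Expanding det(x·I − A) (e.g. by cofactor expansion or by noting that A is similar to its Jordan form J, which has the same characteristic polynomial as A) gives
  χ_A(x) = x^3 - 15*x^2 + 75*x - 125
which factors as (x - 5)^3. The eigenvalues (with algebraic multiplicities) are λ = 5 with multiplicity 3.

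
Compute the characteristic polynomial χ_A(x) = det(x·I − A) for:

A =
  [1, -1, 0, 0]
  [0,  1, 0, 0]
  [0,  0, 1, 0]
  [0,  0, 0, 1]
x^4 - 4*x^3 + 6*x^2 - 4*x + 1

Expanding det(x·I − A) (e.g. by cofactor expansion or by noting that A is similar to its Jordan form J, which has the same characteristic polynomial as A) gives
  χ_A(x) = x^4 - 4*x^3 + 6*x^2 - 4*x + 1
which factors as (x - 1)^4. The eigenvalues (with algebraic multiplicities) are λ = 1 with multiplicity 4.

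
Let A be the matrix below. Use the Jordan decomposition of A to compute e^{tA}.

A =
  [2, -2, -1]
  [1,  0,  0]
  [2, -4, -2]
e^{tA} =
  [2*t + 1, -2*t, -t]
  [t^2 + t, 1 - t^2, -t^2/2]
  [-2*t^2 + 2*t, 2*t^2 - 4*t, t^2 - 2*t + 1]

Strategy: write A = P · J · P⁻¹ where J is a Jordan canonical form, so e^{tA} = P · e^{tJ} · P⁻¹, and e^{tJ} can be computed block-by-block.

A has Jordan form
J =
  [0, 1, 0]
  [0, 0, 1]
  [0, 0, 0]
(up to reordering of blocks).

Per-block formulas:
  For a 3×3 Jordan block J_3(0): exp(t · J_3(0)) = e^(0t)·(I + t·N + (t^2/2)·N^2), where N is the 3×3 nilpotent shift.

After assembling e^{tJ} and conjugating by P, we get:

e^{tA} =
  [2*t + 1, -2*t, -t]
  [t^2 + t, 1 - t^2, -t^2/2]
  [-2*t^2 + 2*t, 2*t^2 - 4*t, t^2 - 2*t + 1]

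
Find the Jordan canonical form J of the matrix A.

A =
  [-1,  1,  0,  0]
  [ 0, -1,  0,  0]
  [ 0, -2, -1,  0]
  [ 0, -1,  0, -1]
J_2(-1) ⊕ J_1(-1) ⊕ J_1(-1)

The characteristic polynomial is
  det(x·I − A) = x^4 + 4*x^3 + 6*x^2 + 4*x + 1 = (x + 1)^4

Eigenvalues and multiplicities (the geometric multiplicity of λ is n − rank(A − λI), which equals the number of Jordan blocks for λ):
  λ = -1: algebraic multiplicity = 4, geometric multiplicity = 3

Determining the block sizes for each eigenvalue:
  λ = -1: 3 blocks summing to 4 forces exactly one block of size 2 and the rest size 1 → block sizes [2, 1, 1]

Assembling the blocks gives a Jordan form
J =
  [-1,  1,  0,  0]
  [ 0, -1,  0,  0]
  [ 0,  0, -1,  0]
  [ 0,  0,  0, -1]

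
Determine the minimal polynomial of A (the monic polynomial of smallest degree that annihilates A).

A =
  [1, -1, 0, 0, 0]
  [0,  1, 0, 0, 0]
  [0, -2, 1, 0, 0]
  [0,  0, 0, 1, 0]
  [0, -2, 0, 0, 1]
x^2 - 2*x + 1

The characteristic polynomial is χ_A(x) = (x - 1)^5, so the eigenvalues are known. The minimal polynomial is
  m_A(x) = Π_λ (x − λ)^{k_λ}
where k_λ is the size of the *largest* Jordan block for λ (equivalently, the smallest k with (A − λI)^k v = 0 for every generalised eigenvector v of λ).

  λ = 1: largest Jordan block has size 2, contributing (x − 1)^2

So m_A(x) = (x - 1)^2 = x^2 - 2*x + 1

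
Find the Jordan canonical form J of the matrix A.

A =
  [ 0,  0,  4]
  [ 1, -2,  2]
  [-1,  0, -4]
J_2(-2) ⊕ J_1(-2)

The characteristic polynomial is
  det(x·I − A) = x^3 + 6*x^2 + 12*x + 8 = (x + 2)^3

Eigenvalues and multiplicities (the geometric multiplicity of λ is n − rank(A − λI), which equals the number of Jordan blocks for λ):
  λ = -2: algebraic multiplicity = 3, geometric multiplicity = 2

Determining the block sizes for each eigenvalue:
  λ = -2: 2 blocks summing to 3 forces exactly one block of size 2 and the rest size 1 → block sizes [2, 1]

Assembling the blocks gives a Jordan form
J =
  [-2,  1,  0]
  [ 0, -2,  0]
  [ 0,  0, -2]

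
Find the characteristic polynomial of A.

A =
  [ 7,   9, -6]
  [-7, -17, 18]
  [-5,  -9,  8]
x^3 + 2*x^2 - 4*x - 8

Expanding det(x·I − A) (e.g. by cofactor expansion or by noting that A is similar to its Jordan form J, which has the same characteristic polynomial as A) gives
  χ_A(x) = x^3 + 2*x^2 - 4*x - 8
which factors as (x - 2)*(x + 2)^2. The eigenvalues (with algebraic multiplicities) are λ = -2 with multiplicity 2, λ = 2 with multiplicity 1.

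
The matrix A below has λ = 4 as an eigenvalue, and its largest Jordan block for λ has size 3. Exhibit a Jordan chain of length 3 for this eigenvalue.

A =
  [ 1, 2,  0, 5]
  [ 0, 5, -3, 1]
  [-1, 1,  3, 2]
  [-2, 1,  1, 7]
A Jordan chain for λ = 4 of length 3:
v_1 = (-1, 1, 0, -1)ᵀ
v_2 = (-3, 0, -1, -2)ᵀ
v_3 = (1, 0, 0, 0)ᵀ

Let N = A − (4)·I. We want v_3 with N^3 v_3 = 0 but N^2 v_3 ≠ 0; then v_{j-1} := N · v_j for j = 3, …, 2.

Pick v_3 = (1, 0, 0, 0)ᵀ.
Then v_2 = N · v_3 = (-3, 0, -1, -2)ᵀ.
Then v_1 = N · v_2 = (-1, 1, 0, -1)ᵀ.

Sanity check: (A − (4)·I) v_1 = (0, 0, 0, 0)ᵀ = 0. ✓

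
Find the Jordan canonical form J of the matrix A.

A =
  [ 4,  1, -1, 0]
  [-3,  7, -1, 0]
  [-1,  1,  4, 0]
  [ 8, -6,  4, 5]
J_3(5) ⊕ J_1(5)

The characteristic polynomial is
  det(x·I − A) = x^4 - 20*x^3 + 150*x^2 - 500*x + 625 = (x - 5)^4

Eigenvalues and multiplicities (the geometric multiplicity of λ is n − rank(A − λI), which equals the number of Jordan blocks for λ):
  λ = 5: algebraic multiplicity = 4, geometric multiplicity = 2

Determining the block sizes for each eigenvalue:
  λ = 5: with am = 4 and gm = 2, the partition is not yet determined (e.g. several partitions of 4 into 2 parts exist). Let N = A − (5)·I. Computing rank(N^1) = 2, rank(N^2) = 1, rank(N^3) = 0; the number of blocks of size ≥ j is rank(N^{j−1}) − rank(N^j), giving [2, 1, 1]. So we have 1 block(s) of size 3, 1 block(s) of size 1 → block sizes [3, 1]

Assembling the blocks gives a Jordan form
J =
  [5, 1, 0, 0]
  [0, 5, 1, 0]
  [0, 0, 5, 0]
  [0, 0, 0, 5]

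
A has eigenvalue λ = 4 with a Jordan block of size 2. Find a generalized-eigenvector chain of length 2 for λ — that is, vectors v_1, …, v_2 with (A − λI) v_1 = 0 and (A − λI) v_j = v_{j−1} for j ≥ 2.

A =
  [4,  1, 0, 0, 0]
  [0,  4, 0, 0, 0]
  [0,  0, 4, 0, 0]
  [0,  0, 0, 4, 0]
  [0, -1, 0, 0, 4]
A Jordan chain for λ = 4 of length 2:
v_1 = (1, 0, 0, 0, -1)ᵀ
v_2 = (0, 1, 0, 0, 0)ᵀ

Let N = A − (4)·I. We want v_2 with N^2 v_2 = 0 but N^1 v_2 ≠ 0; then v_{j-1} := N · v_j for j = 2, …, 2.

Pick v_2 = (0, 1, 0, 0, 0)ᵀ.
Then v_1 = N · v_2 = (1, 0, 0, 0, -1)ᵀ.

Sanity check: (A − (4)·I) v_1 = (0, 0, 0, 0, 0)ᵀ = 0. ✓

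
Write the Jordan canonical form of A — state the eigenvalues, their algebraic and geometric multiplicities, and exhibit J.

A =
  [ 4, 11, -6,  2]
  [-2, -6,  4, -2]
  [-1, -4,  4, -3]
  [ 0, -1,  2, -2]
J_2(0) ⊕ J_2(0)

The characteristic polynomial is
  det(x·I − A) = x^4

Eigenvalues and multiplicities (the geometric multiplicity of λ is n − rank(A − λI), which equals the number of Jordan blocks for λ):
  λ = 0: algebraic multiplicity = 4, geometric multiplicity = 2

Determining the block sizes for each eigenvalue:
  λ = 0: with am = 4 and gm = 2, the partition is not yet determined (e.g. several partitions of 4 into 2 parts exist). Let N = A − (0)·I. Computing rank(N^1) = 2, rank(N^2) = 0; the number of blocks of size ≥ j is rank(N^{j−1}) − rank(N^j), giving [2, 2]. So we have 2 block(s) of size 2 → block sizes [2, 2]

Assembling the blocks gives a Jordan form
J =
  [0, 1, 0, 0]
  [0, 0, 0, 0]
  [0, 0, 0, 1]
  [0, 0, 0, 0]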